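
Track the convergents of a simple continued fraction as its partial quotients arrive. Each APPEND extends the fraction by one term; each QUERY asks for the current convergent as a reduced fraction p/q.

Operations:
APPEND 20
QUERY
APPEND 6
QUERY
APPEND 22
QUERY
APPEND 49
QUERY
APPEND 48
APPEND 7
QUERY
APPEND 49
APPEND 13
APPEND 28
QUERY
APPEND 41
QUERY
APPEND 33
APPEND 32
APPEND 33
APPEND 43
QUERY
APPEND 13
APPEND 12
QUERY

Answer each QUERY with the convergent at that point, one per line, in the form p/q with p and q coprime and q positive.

APPEND 20: p_0 = 20·1 + 0 = 20, q_0 = 20·0 + 1 = 1 → 20/1
APPEND 6: p_1 = 6·20 + 1 = 121, q_1 = 6·1 + 0 = 6 → 121/6
APPEND 22: p_2 = 22·121 + 20 = 2682, q_2 = 22·6 + 1 = 133 → 2682/133
APPEND 49: p_3 = 49·2682 + 121 = 131539, q_3 = 49·133 + 6 = 6523 → 131539/6523
APPEND 48: p_4 = 48·131539 + 2682 = 6316554, q_4 = 48·6523 + 133 = 313237 → 6316554/313237
APPEND 7: p_5 = 7·6316554 + 131539 = 44347417, q_5 = 7·313237 + 6523 = 2199182 → 44347417/2199182
APPEND 49: p_6 = 49·44347417 + 6316554 = 2179339987, q_6 = 49·2199182 + 313237 = 108073155 → 2179339987/108073155
APPEND 13: p_7 = 13·2179339987 + 44347417 = 28375767248, q_7 = 13·108073155 + 2199182 = 1407150197 → 28375767248/1407150197
APPEND 28: p_8 = 28·28375767248 + 2179339987 = 796700822931, q_8 = 28·1407150197 + 108073155 = 39508278671 → 796700822931/39508278671
APPEND 41: p_9 = 41·796700822931 + 28375767248 = 32693109507419, q_9 = 41·39508278671 + 1407150197 = 1621246575708 → 32693109507419/1621246575708
APPEND 33: p_10 = 33·32693109507419 + 796700822931 = 1079669314567758, q_10 = 33·1621246575708 + 39508278671 = 53540645277035 → 1079669314567758/53540645277035
APPEND 32: p_11 = 32·1079669314567758 + 32693109507419 = 34582111175675675, q_11 = 32·53540645277035 + 1621246575708 = 1714921895440828 → 34582111175675675/1714921895440828
APPEND 33: p_12 = 33·34582111175675675 + 1079669314567758 = 1142289338111865033, q_12 = 33·1714921895440828 + 53540645277035 = 56645963194824359 → 1142289338111865033/56645963194824359
APPEND 43: p_13 = 43·1142289338111865033 + 34582111175675675 = 49153023649985872094, q_13 = 43·56645963194824359 + 1714921895440828 = 2437491339272888265 → 49153023649985872094/2437491339272888265
APPEND 13: p_14 = 13·49153023649985872094 + 1142289338111865033 = 640131596787928202255, q_14 = 13·2437491339272888265 + 56645963194824359 = 31744033373742371804 → 640131596787928202255/31744033373742371804
APPEND 12: p_15 = 12·640131596787928202255 + 49153023649985872094 = 7730732185105124299154, q_15 = 12·31744033373742371804 + 2437491339272888265 = 383365891824181349913 → 7730732185105124299154/383365891824181349913

20/1
121/6
2682/133
131539/6523
44347417/2199182
796700822931/39508278671
32693109507419/1621246575708
49153023649985872094/2437491339272888265
7730732185105124299154/383365891824181349913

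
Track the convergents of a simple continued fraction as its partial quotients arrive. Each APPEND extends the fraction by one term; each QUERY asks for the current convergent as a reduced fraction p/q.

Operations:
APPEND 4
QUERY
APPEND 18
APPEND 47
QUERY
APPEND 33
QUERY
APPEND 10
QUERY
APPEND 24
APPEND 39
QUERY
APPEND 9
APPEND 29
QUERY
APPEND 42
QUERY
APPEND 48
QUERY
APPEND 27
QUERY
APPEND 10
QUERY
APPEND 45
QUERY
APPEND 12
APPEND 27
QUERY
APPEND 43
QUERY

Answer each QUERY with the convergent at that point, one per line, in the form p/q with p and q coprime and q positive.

APPEND 4: p_0 = 4·1 + 0 = 4, q_0 = 4·0 + 1 = 1 → 4/1
APPEND 18: p_1 = 18·4 + 1 = 73, q_1 = 18·1 + 0 = 18 → 73/18
APPEND 47: p_2 = 47·73 + 4 = 3435, q_2 = 47·18 + 1 = 847 → 3435/847
APPEND 33: p_3 = 33·3435 + 73 = 113428, q_3 = 33·847 + 18 = 27969 → 113428/27969
APPEND 10: p_4 = 10·113428 + 3435 = 1137715, q_4 = 10·27969 + 847 = 280537 → 1137715/280537
APPEND 24: p_5 = 24·1137715 + 113428 = 27418588, q_5 = 24·280537 + 27969 = 6760857 → 27418588/6760857
APPEND 39: p_6 = 39·27418588 + 1137715 = 1070462647, q_6 = 39·6760857 + 280537 = 263953960 → 1070462647/263953960
APPEND 9: p_7 = 9·1070462647 + 27418588 = 9661582411, q_7 = 9·263953960 + 6760857 = 2382346497 → 9661582411/2382346497
APPEND 29: p_8 = 29·9661582411 + 1070462647 = 281256352566, q_8 = 29·2382346497 + 263953960 = 69352002373 → 281256352566/69352002373
APPEND 42: p_9 = 42·281256352566 + 9661582411 = 11822428390183, q_9 = 42·69352002373 + 2382346497 = 2915166446163 → 11822428390183/2915166446163
APPEND 48: p_10 = 48·11822428390183 + 281256352566 = 567757819081350, q_10 = 48·2915166446163 + 69352002373 = 139997341418197 → 567757819081350/139997341418197
APPEND 27: p_11 = 27·567757819081350 + 11822428390183 = 15341283543586633, q_11 = 27·139997341418197 + 2915166446163 = 3782843384737482 → 15341283543586633/3782843384737482
APPEND 10: p_12 = 10·15341283543586633 + 567757819081350 = 153980593254947680, q_12 = 10·3782843384737482 + 139997341418197 = 37968431188793017 → 153980593254947680/37968431188793017
APPEND 45: p_13 = 45·153980593254947680 + 15341283543586633 = 6944467980016232233, q_13 = 45·37968431188793017 + 3782843384737482 = 1712362246880423247 → 6944467980016232233/1712362246880423247
APPEND 12: p_14 = 12·6944467980016232233 + 153980593254947680 = 83487596353449734476, q_14 = 12·1712362246880423247 + 37968431188793017 = 20586315393753871981 → 83487596353449734476/20586315393753871981
APPEND 27: p_15 = 27·83487596353449734476 + 6944467980016232233 = 2261109569523159063085, q_15 = 27·20586315393753871981 + 1712362246880423247 = 557542877878234966734 → 2261109569523159063085/557542877878234966734
APPEND 43: p_16 = 43·2261109569523159063085 + 83487596353449734476 = 97311199085849289447131, q_16 = 43·557542877878234966734 + 20586315393753871981 = 23994930064157857441543 → 97311199085849289447131/23994930064157857441543

4/1
3435/847
113428/27969
1137715/280537
1070462647/263953960
281256352566/69352002373
11822428390183/2915166446163
567757819081350/139997341418197
15341283543586633/3782843384737482
153980593254947680/37968431188793017
6944467980016232233/1712362246880423247
2261109569523159063085/557542877878234966734
97311199085849289447131/23994930064157857441543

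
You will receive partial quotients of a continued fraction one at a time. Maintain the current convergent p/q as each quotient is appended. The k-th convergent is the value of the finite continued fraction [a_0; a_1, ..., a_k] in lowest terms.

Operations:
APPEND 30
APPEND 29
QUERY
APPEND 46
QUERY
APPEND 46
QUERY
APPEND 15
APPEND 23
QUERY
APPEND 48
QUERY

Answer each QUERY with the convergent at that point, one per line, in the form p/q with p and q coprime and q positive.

APPEND 30: p_0 = 30·1 + 0 = 30, q_0 = 30·0 + 1 = 1 → 30/1
APPEND 29: p_1 = 29·30 + 1 = 871, q_1 = 29·1 + 0 = 29 → 871/29
APPEND 46: p_2 = 46·871 + 30 = 40096, q_2 = 46·29 + 1 = 1335 → 40096/1335
APPEND 46: p_3 = 46·40096 + 871 = 1845287, q_3 = 46·1335 + 29 = 61439 → 1845287/61439
APPEND 15: p_4 = 15·1845287 + 40096 = 27719401, q_4 = 15·61439 + 1335 = 922920 → 27719401/922920
APPEND 23: p_5 = 23·27719401 + 1845287 = 639391510, q_5 = 23·922920 + 61439 = 21288599 → 639391510/21288599
APPEND 48: p_6 = 48·639391510 + 27719401 = 30718511881, q_6 = 48·21288599 + 922920 = 1022775672 → 30718511881/1022775672

871/29
40096/1335
1845287/61439
639391510/21288599
30718511881/1022775672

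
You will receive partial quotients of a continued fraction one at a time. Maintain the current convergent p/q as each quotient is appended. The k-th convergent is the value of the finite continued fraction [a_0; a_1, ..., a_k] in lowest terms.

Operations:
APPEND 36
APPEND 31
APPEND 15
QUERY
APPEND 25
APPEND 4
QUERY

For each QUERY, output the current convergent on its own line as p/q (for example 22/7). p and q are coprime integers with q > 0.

16791/466
1700359/47190

APPEND 36: p_0 = 36·1 + 0 = 36, q_0 = 36·0 + 1 = 1 → 36/1
APPEND 31: p_1 = 31·36 + 1 = 1117, q_1 = 31·1 + 0 = 31 → 1117/31
APPEND 15: p_2 = 15·1117 + 36 = 16791, q_2 = 15·31 + 1 = 466 → 16791/466
APPEND 25: p_3 = 25·16791 + 1117 = 420892, q_3 = 25·466 + 31 = 11681 → 420892/11681
APPEND 4: p_4 = 4·420892 + 16791 = 1700359, q_4 = 4·11681 + 466 = 47190 → 1700359/47190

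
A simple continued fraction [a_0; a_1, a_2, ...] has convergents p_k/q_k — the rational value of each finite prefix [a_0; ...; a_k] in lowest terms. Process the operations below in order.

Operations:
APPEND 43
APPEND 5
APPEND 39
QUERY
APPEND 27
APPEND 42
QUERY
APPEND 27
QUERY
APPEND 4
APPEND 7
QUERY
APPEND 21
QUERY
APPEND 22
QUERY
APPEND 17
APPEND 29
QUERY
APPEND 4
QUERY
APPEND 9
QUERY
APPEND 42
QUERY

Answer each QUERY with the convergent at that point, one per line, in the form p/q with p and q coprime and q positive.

8467/196
9619117/222670
259944984/6017387
7605738355/176062913
160769904508/3721613391
3544543637531/82051557515
1755666884171046/40641396200749
7083085548426719/163964182894142
65503436820011517/1516319042248027
2758227431988910433/63849363957311276

APPEND 43: p_0 = 43·1 + 0 = 43, q_0 = 43·0 + 1 = 1 → 43/1
APPEND 5: p_1 = 5·43 + 1 = 216, q_1 = 5·1 + 0 = 5 → 216/5
APPEND 39: p_2 = 39·216 + 43 = 8467, q_2 = 39·5 + 1 = 196 → 8467/196
APPEND 27: p_3 = 27·8467 + 216 = 228825, q_3 = 27·196 + 5 = 5297 → 228825/5297
APPEND 42: p_4 = 42·228825 + 8467 = 9619117, q_4 = 42·5297 + 196 = 222670 → 9619117/222670
APPEND 27: p_5 = 27·9619117 + 228825 = 259944984, q_5 = 27·222670 + 5297 = 6017387 → 259944984/6017387
APPEND 4: p_6 = 4·259944984 + 9619117 = 1049399053, q_6 = 4·6017387 + 222670 = 24292218 → 1049399053/24292218
APPEND 7: p_7 = 7·1049399053 + 259944984 = 7605738355, q_7 = 7·24292218 + 6017387 = 176062913 → 7605738355/176062913
APPEND 21: p_8 = 21·7605738355 + 1049399053 = 160769904508, q_8 = 21·176062913 + 24292218 = 3721613391 → 160769904508/3721613391
APPEND 22: p_9 = 22·160769904508 + 7605738355 = 3544543637531, q_9 = 22·3721613391 + 176062913 = 82051557515 → 3544543637531/82051557515
APPEND 17: p_10 = 17·3544543637531 + 160769904508 = 60418011742535, q_10 = 17·82051557515 + 3721613391 = 1398598091146 → 60418011742535/1398598091146
APPEND 29: p_11 = 29·60418011742535 + 3544543637531 = 1755666884171046, q_11 = 29·1398598091146 + 82051557515 = 40641396200749 → 1755666884171046/40641396200749
APPEND 4: p_12 = 4·1755666884171046 + 60418011742535 = 7083085548426719, q_12 = 4·40641396200749 + 1398598091146 = 163964182894142 → 7083085548426719/163964182894142
APPEND 9: p_13 = 9·7083085548426719 + 1755666884171046 = 65503436820011517, q_13 = 9·163964182894142 + 40641396200749 = 1516319042248027 → 65503436820011517/1516319042248027
APPEND 42: p_14 = 42·65503436820011517 + 7083085548426719 = 2758227431988910433, q_14 = 42·1516319042248027 + 163964182894142 = 63849363957311276 → 2758227431988910433/63849363957311276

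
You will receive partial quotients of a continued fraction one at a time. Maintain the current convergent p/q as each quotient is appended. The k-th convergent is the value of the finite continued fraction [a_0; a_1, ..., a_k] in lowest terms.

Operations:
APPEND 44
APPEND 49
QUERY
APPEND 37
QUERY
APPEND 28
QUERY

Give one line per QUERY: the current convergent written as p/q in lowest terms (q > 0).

APPEND 44: p_0 = 44·1 + 0 = 44, q_0 = 44·0 + 1 = 1 → 44/1
APPEND 49: p_1 = 49·44 + 1 = 2157, q_1 = 49·1 + 0 = 49 → 2157/49
APPEND 37: p_2 = 37·2157 + 44 = 79853, q_2 = 37·49 + 1 = 1814 → 79853/1814
APPEND 28: p_3 = 28·79853 + 2157 = 2238041, q_3 = 28·1814 + 49 = 50841 → 2238041/50841

2157/49
79853/1814
2238041/50841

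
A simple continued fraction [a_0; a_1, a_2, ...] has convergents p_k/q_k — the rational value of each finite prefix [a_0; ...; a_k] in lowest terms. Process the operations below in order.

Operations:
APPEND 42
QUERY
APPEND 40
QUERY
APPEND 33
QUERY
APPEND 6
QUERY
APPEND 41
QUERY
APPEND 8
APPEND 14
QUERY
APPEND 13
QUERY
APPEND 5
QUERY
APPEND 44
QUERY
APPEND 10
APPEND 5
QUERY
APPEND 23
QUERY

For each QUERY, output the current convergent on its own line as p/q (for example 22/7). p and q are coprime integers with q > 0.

APPEND 42: p_0 = 42·1 + 0 = 42, q_0 = 42·0 + 1 = 1 → 42/1
APPEND 40: p_1 = 40·42 + 1 = 1681, q_1 = 40·1 + 0 = 40 → 1681/40
APPEND 33: p_2 = 33·1681 + 42 = 55515, q_2 = 33·40 + 1 = 1321 → 55515/1321
APPEND 6: p_3 = 6·55515 + 1681 = 334771, q_3 = 6·1321 + 40 = 7966 → 334771/7966
APPEND 41: p_4 = 41·334771 + 55515 = 13781126, q_4 = 41·7966 + 1321 = 327927 → 13781126/327927
APPEND 8: p_5 = 8·13781126 + 334771 = 110583779, q_5 = 8·327927 + 7966 = 2631382 → 110583779/2631382
APPEND 14: p_6 = 14·110583779 + 13781126 = 1561954032, q_6 = 14·2631382 + 327927 = 37167275 → 1561954032/37167275
APPEND 13: p_7 = 13·1561954032 + 110583779 = 20415986195, q_7 = 13·37167275 + 2631382 = 485805957 → 20415986195/485805957
APPEND 5: p_8 = 5·20415986195 + 1561954032 = 103641885007, q_8 = 5·485805957 + 37167275 = 2466197060 → 103641885007/2466197060
APPEND 44: p_9 = 44·103641885007 + 20415986195 = 4580658926503, q_9 = 44·2466197060 + 485805957 = 108998476597 → 4580658926503/108998476597
APPEND 10: p_10 = 10·4580658926503 + 103641885007 = 45910231150037, q_10 = 10·108998476597 + 2466197060 = 1092450963030 → 45910231150037/1092450963030
APPEND 5: p_11 = 5·45910231150037 + 4580658926503 = 234131814676688, q_11 = 5·1092450963030 + 108998476597 = 5571253291747 → 234131814676688/5571253291747
APPEND 23: p_12 = 23·234131814676688 + 45910231150037 = 5430941968713861, q_12 = 23·5571253291747 + 1092450963030 = 129231276673211 → 5430941968713861/129231276673211

42/1
1681/40
55515/1321
334771/7966
13781126/327927
1561954032/37167275
20415986195/485805957
103641885007/2466197060
4580658926503/108998476597
234131814676688/5571253291747
5430941968713861/129231276673211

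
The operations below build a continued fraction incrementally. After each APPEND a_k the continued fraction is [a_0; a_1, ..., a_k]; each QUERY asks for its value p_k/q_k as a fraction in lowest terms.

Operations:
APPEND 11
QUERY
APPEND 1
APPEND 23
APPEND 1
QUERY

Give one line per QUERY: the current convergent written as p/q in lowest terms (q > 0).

APPEND 11: p_0 = 11·1 + 0 = 11, q_0 = 11·0 + 1 = 1 → 11/1
APPEND 1: p_1 = 1·11 + 1 = 12, q_1 = 1·1 + 0 = 1 → 12/1
APPEND 23: p_2 = 23·12 + 11 = 287, q_2 = 23·1 + 1 = 24 → 287/24
APPEND 1: p_3 = 1·287 + 12 = 299, q_3 = 1·24 + 1 = 25 → 299/25

11/1
299/25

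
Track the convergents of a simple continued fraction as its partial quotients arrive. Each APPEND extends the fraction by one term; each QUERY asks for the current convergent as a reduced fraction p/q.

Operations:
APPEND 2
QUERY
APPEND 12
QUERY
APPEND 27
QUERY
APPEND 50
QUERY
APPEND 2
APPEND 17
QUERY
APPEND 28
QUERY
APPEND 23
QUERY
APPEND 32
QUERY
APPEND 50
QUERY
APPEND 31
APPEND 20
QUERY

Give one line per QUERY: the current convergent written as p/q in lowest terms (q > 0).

2/1
25/12
677/325
33875/16262
1197134/574695
33588179/16124309
773725251/371433802
24792796211/11902005973
1240413535801/595471732452
770792661656641/370025985972152

APPEND 2: p_0 = 2·1 + 0 = 2, q_0 = 2·0 + 1 = 1 → 2/1
APPEND 12: p_1 = 12·2 + 1 = 25, q_1 = 12·1 + 0 = 12 → 25/12
APPEND 27: p_2 = 27·25 + 2 = 677, q_2 = 27·12 + 1 = 325 → 677/325
APPEND 50: p_3 = 50·677 + 25 = 33875, q_3 = 50·325 + 12 = 16262 → 33875/16262
APPEND 2: p_4 = 2·33875 + 677 = 68427, q_4 = 2·16262 + 325 = 32849 → 68427/32849
APPEND 17: p_5 = 17·68427 + 33875 = 1197134, q_5 = 17·32849 + 16262 = 574695 → 1197134/574695
APPEND 28: p_6 = 28·1197134 + 68427 = 33588179, q_6 = 28·574695 + 32849 = 16124309 → 33588179/16124309
APPEND 23: p_7 = 23·33588179 + 1197134 = 773725251, q_7 = 23·16124309 + 574695 = 371433802 → 773725251/371433802
APPEND 32: p_8 = 32·773725251 + 33588179 = 24792796211, q_8 = 32·371433802 + 16124309 = 11902005973 → 24792796211/11902005973
APPEND 50: p_9 = 50·24792796211 + 773725251 = 1240413535801, q_9 = 50·11902005973 + 371433802 = 595471732452 → 1240413535801/595471732452
APPEND 31: p_10 = 31·1240413535801 + 24792796211 = 38477612406042, q_10 = 31·595471732452 + 11902005973 = 18471525711985 → 38477612406042/18471525711985
APPEND 20: p_11 = 20·38477612406042 + 1240413535801 = 770792661656641, q_11 = 20·18471525711985 + 595471732452 = 370025985972152 → 770792661656641/370025985972152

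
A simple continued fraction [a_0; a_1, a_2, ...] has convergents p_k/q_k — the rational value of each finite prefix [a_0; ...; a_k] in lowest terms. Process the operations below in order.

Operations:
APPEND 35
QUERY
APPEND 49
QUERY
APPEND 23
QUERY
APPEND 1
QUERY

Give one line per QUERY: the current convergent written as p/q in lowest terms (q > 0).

35/1
1716/49
39503/1128
41219/1177

APPEND 35: p_0 = 35·1 + 0 = 35, q_0 = 35·0 + 1 = 1 → 35/1
APPEND 49: p_1 = 49·35 + 1 = 1716, q_1 = 49·1 + 0 = 49 → 1716/49
APPEND 23: p_2 = 23·1716 + 35 = 39503, q_2 = 23·49 + 1 = 1128 → 39503/1128
APPEND 1: p_3 = 1·39503 + 1716 = 41219, q_3 = 1·1128 + 49 = 1177 → 41219/1177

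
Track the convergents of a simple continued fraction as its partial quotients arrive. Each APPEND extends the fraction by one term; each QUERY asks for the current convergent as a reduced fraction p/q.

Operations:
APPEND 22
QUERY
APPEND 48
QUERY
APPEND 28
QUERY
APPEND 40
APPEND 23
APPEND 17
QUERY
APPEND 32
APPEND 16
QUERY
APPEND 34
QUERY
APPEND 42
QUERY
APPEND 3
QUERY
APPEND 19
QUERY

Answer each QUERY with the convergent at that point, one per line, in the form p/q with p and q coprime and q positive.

22/1
1057/48
29618/1345
465328090/21131281
239150149994/10860184737
8146022901165/369923721899
342372111998924/15547656504495
1035262358897937/47012893235384
20012356931059727/908792627976791

APPEND 22: p_0 = 22·1 + 0 = 22, q_0 = 22·0 + 1 = 1 → 22/1
APPEND 48: p_1 = 48·22 + 1 = 1057, q_1 = 48·1 + 0 = 48 → 1057/48
APPEND 28: p_2 = 28·1057 + 22 = 29618, q_2 = 28·48 + 1 = 1345 → 29618/1345
APPEND 40: p_3 = 40·29618 + 1057 = 1185777, q_3 = 40·1345 + 48 = 53848 → 1185777/53848
APPEND 23: p_4 = 23·1185777 + 29618 = 27302489, q_4 = 23·53848 + 1345 = 1239849 → 27302489/1239849
APPEND 17: p_5 = 17·27302489 + 1185777 = 465328090, q_5 = 17·1239849 + 53848 = 21131281 → 465328090/21131281
APPEND 32: p_6 = 32·465328090 + 27302489 = 14917801369, q_6 = 32·21131281 + 1239849 = 677440841 → 14917801369/677440841
APPEND 16: p_7 = 16·14917801369 + 465328090 = 239150149994, q_7 = 16·677440841 + 21131281 = 10860184737 → 239150149994/10860184737
APPEND 34: p_8 = 34·239150149994 + 14917801369 = 8146022901165, q_8 = 34·10860184737 + 677440841 = 369923721899 → 8146022901165/369923721899
APPEND 42: p_9 = 42·8146022901165 + 239150149994 = 342372111998924, q_9 = 42·369923721899 + 10860184737 = 15547656504495 → 342372111998924/15547656504495
APPEND 3: p_10 = 3·342372111998924 + 8146022901165 = 1035262358897937, q_10 = 3·15547656504495 + 369923721899 = 47012893235384 → 1035262358897937/47012893235384
APPEND 19: p_11 = 19·1035262358897937 + 342372111998924 = 20012356931059727, q_11 = 19·47012893235384 + 15547656504495 = 908792627976791 → 20012356931059727/908792627976791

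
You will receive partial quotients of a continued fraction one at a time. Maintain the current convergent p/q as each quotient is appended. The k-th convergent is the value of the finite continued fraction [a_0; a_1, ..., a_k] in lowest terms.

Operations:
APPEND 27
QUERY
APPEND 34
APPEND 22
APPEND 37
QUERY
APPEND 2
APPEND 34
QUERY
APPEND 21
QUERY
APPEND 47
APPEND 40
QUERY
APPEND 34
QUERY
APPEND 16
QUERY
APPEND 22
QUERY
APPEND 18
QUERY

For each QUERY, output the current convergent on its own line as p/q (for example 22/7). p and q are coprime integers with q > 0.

APPEND 27: p_0 = 27·1 + 0 = 27, q_0 = 27·0 + 1 = 1 → 27/1
APPEND 34: p_1 = 34·27 + 1 = 919, q_1 = 34·1 + 0 = 34 → 919/34
APPEND 22: p_2 = 22·919 + 27 = 20245, q_2 = 22·34 + 1 = 749 → 20245/749
APPEND 37: p_3 = 37·20245 + 919 = 749984, q_3 = 37·749 + 34 = 27747 → 749984/27747
APPEND 2: p_4 = 2·749984 + 20245 = 1520213, q_4 = 2·27747 + 749 = 56243 → 1520213/56243
APPEND 34: p_5 = 34·1520213 + 749984 = 52437226, q_5 = 34·56243 + 27747 = 1940009 → 52437226/1940009
APPEND 21: p_6 = 21·52437226 + 1520213 = 1102701959, q_6 = 21·1940009 + 56243 = 40796432 → 1102701959/40796432
APPEND 47: p_7 = 47·1102701959 + 52437226 = 51879429299, q_7 = 47·40796432 + 1940009 = 1919372313 → 51879429299/1919372313
APPEND 40: p_8 = 40·51879429299 + 1102701959 = 2076279873919, q_8 = 40·1919372313 + 40796432 = 76815688952 → 2076279873919/76815688952
APPEND 34: p_9 = 34·2076279873919 + 51879429299 = 70645395142545, q_9 = 34·76815688952 + 1919372313 = 2613652796681 → 70645395142545/2613652796681
APPEND 16: p_10 = 16·70645395142545 + 2076279873919 = 1132402602154639, q_10 = 16·2613652796681 + 76815688952 = 41895260435848 → 1132402602154639/41895260435848
APPEND 22: p_11 = 22·1132402602154639 + 70645395142545 = 24983502642544603, q_11 = 22·41895260435848 + 2613652796681 = 924309382385337 → 24983502642544603/924309382385337
APPEND 18: p_12 = 18·24983502642544603 + 1132402602154639 = 450835450167957493, q_12 = 18·924309382385337 + 41895260435848 = 16679464143371914 → 450835450167957493/16679464143371914

27/1
749984/27747
52437226/1940009
1102701959/40796432
2076279873919/76815688952
70645395142545/2613652796681
1132402602154639/41895260435848
24983502642544603/924309382385337
450835450167957493/16679464143371914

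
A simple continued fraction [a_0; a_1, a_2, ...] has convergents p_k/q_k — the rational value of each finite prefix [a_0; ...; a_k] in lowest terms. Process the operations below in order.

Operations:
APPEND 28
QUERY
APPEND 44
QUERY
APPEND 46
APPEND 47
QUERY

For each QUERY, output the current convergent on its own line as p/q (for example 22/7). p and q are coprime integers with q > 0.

28/1
1233/44
2668295/95219

APPEND 28: p_0 = 28·1 + 0 = 28, q_0 = 28·0 + 1 = 1 → 28/1
APPEND 44: p_1 = 44·28 + 1 = 1233, q_1 = 44·1 + 0 = 44 → 1233/44
APPEND 46: p_2 = 46·1233 + 28 = 56746, q_2 = 46·44 + 1 = 2025 → 56746/2025
APPEND 47: p_3 = 47·56746 + 1233 = 2668295, q_3 = 47·2025 + 44 = 95219 → 2668295/95219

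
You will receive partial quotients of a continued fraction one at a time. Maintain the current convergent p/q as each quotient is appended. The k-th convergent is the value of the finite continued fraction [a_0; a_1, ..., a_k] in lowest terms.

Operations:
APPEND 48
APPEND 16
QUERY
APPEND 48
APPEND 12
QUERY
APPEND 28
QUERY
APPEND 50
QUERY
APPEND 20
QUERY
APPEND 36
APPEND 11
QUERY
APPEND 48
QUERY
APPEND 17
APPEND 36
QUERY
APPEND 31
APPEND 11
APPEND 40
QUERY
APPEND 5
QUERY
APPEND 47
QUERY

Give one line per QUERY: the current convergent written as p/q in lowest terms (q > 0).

769/16
444289/9244
12477052/259601
624296889/12989294
12498414832/260045481
4968737954083/103380938191
238949989026825/4971659659778
146655217839790713/3051349085218790
2012583291082542323571/41874365430897927587
10113117278217985552889/210416319379181162702
477329095367327863309354/9931441376252412574581

APPEND 48: p_0 = 48·1 + 0 = 48, q_0 = 48·0 + 1 = 1 → 48/1
APPEND 16: p_1 = 16·48 + 1 = 769, q_1 = 16·1 + 0 = 16 → 769/16
APPEND 48: p_2 = 48·769 + 48 = 36960, q_2 = 48·16 + 1 = 769 → 36960/769
APPEND 12: p_3 = 12·36960 + 769 = 444289, q_3 = 12·769 + 16 = 9244 → 444289/9244
APPEND 28: p_4 = 28·444289 + 36960 = 12477052, q_4 = 28·9244 + 769 = 259601 → 12477052/259601
APPEND 50: p_5 = 50·12477052 + 444289 = 624296889, q_5 = 50·259601 + 9244 = 12989294 → 624296889/12989294
APPEND 20: p_6 = 20·624296889 + 12477052 = 12498414832, q_6 = 20·12989294 + 259601 = 260045481 → 12498414832/260045481
APPEND 36: p_7 = 36·12498414832 + 624296889 = 450567230841, q_7 = 36·260045481 + 12989294 = 9374626610 → 450567230841/9374626610
APPEND 11: p_8 = 11·450567230841 + 12498414832 = 4968737954083, q_8 = 11·9374626610 + 260045481 = 103380938191 → 4968737954083/103380938191
APPEND 48: p_9 = 48·4968737954083 + 450567230841 = 238949989026825, q_9 = 48·103380938191 + 9374626610 = 4971659659778 → 238949989026825/4971659659778
APPEND 17: p_10 = 17·238949989026825 + 4968737954083 = 4067118551410108, q_10 = 17·4971659659778 + 103380938191 = 84621595154417 → 4067118551410108/84621595154417
APPEND 36: p_11 = 36·4067118551410108 + 238949989026825 = 146655217839790713, q_11 = 36·84621595154417 + 4971659659778 = 3051349085218790 → 146655217839790713/3051349085218790
APPEND 31: p_12 = 31·146655217839790713 + 4067118551410108 = 4550378871584922211, q_12 = 31·3051349085218790 + 84621595154417 = 94676443236936907 → 4550378871584922211/94676443236936907
APPEND 11: p_13 = 11·4550378871584922211 + 146655217839790713 = 50200822805273935034, q_13 = 11·94676443236936907 + 3051349085218790 = 1044492224691524767 → 50200822805273935034/1044492224691524767
APPEND 40: p_14 = 40·50200822805273935034 + 4550378871584922211 = 2012583291082542323571, q_14 = 40·1044492224691524767 + 94676443236936907 = 41874365430897927587 → 2012583291082542323571/41874365430897927587
APPEND 5: p_15 = 5·2012583291082542323571 + 50200822805273935034 = 10113117278217985552889, q_15 = 5·41874365430897927587 + 1044492224691524767 = 210416319379181162702 → 10113117278217985552889/210416319379181162702
APPEND 47: p_16 = 47·10113117278217985552889 + 2012583291082542323571 = 477329095367327863309354, q_16 = 47·210416319379181162702 + 41874365430897927587 = 9931441376252412574581 → 477329095367327863309354/9931441376252412574581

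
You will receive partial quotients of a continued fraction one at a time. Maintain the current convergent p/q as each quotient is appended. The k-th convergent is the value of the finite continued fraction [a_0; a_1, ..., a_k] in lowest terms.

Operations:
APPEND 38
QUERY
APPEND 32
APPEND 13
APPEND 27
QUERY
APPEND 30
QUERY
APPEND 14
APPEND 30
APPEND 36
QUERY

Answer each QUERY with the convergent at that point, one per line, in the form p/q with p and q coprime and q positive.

APPEND 38: p_0 = 38·1 + 0 = 38, q_0 = 38·0 + 1 = 1 → 38/1
APPEND 32: p_1 = 32·38 + 1 = 1217, q_1 = 32·1 + 0 = 32 → 1217/32
APPEND 13: p_2 = 13·1217 + 38 = 15859, q_2 = 13·32 + 1 = 417 → 15859/417
APPEND 27: p_3 = 27·15859 + 1217 = 429410, q_3 = 27·417 + 32 = 11291 → 429410/11291
APPEND 30: p_4 = 30·429410 + 15859 = 12898159, q_4 = 30·11291 + 417 = 339147 → 12898159/339147
APPEND 14: p_5 = 14·12898159 + 429410 = 181003636, q_5 = 14·339147 + 11291 = 4759349 → 181003636/4759349
APPEND 30: p_6 = 30·181003636 + 12898159 = 5443007239, q_6 = 30·4759349 + 339147 = 143119617 → 5443007239/143119617
APPEND 36: p_7 = 36·5443007239 + 181003636 = 196129264240, q_7 = 36·143119617 + 4759349 = 5157065561 → 196129264240/5157065561

38/1
429410/11291
12898159/339147
196129264240/5157065561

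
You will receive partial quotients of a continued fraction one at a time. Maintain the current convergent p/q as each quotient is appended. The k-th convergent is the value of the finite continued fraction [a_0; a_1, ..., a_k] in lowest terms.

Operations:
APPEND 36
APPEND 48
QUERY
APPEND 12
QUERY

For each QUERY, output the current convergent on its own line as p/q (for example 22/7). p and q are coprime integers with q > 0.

APPEND 36: p_0 = 36·1 + 0 = 36, q_0 = 36·0 + 1 = 1 → 36/1
APPEND 48: p_1 = 48·36 + 1 = 1729, q_1 = 48·1 + 0 = 48 → 1729/48
APPEND 12: p_2 = 12·1729 + 36 = 20784, q_2 = 12·48 + 1 = 577 → 20784/577

1729/48
20784/577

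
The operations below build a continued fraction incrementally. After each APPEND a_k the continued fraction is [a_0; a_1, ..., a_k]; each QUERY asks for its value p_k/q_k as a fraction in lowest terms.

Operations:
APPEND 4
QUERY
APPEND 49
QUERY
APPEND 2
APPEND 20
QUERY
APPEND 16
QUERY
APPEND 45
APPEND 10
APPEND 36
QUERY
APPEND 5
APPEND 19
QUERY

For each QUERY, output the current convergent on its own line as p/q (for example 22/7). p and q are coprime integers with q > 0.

APPEND 4: p_0 = 4·1 + 0 = 4, q_0 = 4·0 + 1 = 1 → 4/1
APPEND 49: p_1 = 49·4 + 1 = 197, q_1 = 49·1 + 0 = 49 → 197/49
APPEND 2: p_2 = 2·197 + 4 = 398, q_2 = 2·49 + 1 = 99 → 398/99
APPEND 20: p_3 = 20·398 + 197 = 8157, q_3 = 20·99 + 49 = 2029 → 8157/2029
APPEND 16: p_4 = 16·8157 + 398 = 130910, q_4 = 16·2029 + 99 = 32563 → 130910/32563
APPEND 45: p_5 = 45·130910 + 8157 = 5899107, q_5 = 45·32563 + 2029 = 1467364 → 5899107/1467364
APPEND 10: p_6 = 10·5899107 + 130910 = 59121980, q_6 = 10·1467364 + 32563 = 14706203 → 59121980/14706203
APPEND 36: p_7 = 36·59121980 + 5899107 = 2134290387, q_7 = 36·14706203 + 1467364 = 530890672 → 2134290387/530890672
APPEND 5: p_8 = 5·2134290387 + 59121980 = 10730573915, q_8 = 5·530890672 + 14706203 = 2669159563 → 10730573915/2669159563
APPEND 19: p_9 = 19·10730573915 + 2134290387 = 206015194772, q_9 = 19·2669159563 + 530890672 = 51244922369 → 206015194772/51244922369

4/1
197/49
8157/2029
130910/32563
2134290387/530890672
206015194772/51244922369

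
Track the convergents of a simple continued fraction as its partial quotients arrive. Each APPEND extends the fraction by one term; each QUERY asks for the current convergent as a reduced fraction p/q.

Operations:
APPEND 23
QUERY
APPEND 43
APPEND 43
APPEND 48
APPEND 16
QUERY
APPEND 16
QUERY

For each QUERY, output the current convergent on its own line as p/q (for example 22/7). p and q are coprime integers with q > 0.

23/1
32769857/1423338
526363166/22862251

APPEND 23: p_0 = 23·1 + 0 = 23, q_0 = 23·0 + 1 = 1 → 23/1
APPEND 43: p_1 = 43·23 + 1 = 990, q_1 = 43·1 + 0 = 43 → 990/43
APPEND 43: p_2 = 43·990 + 23 = 42593, q_2 = 43·43 + 1 = 1850 → 42593/1850
APPEND 48: p_3 = 48·42593 + 990 = 2045454, q_3 = 48·1850 + 43 = 88843 → 2045454/88843
APPEND 16: p_4 = 16·2045454 + 42593 = 32769857, q_4 = 16·88843 + 1850 = 1423338 → 32769857/1423338
APPEND 16: p_5 = 16·32769857 + 2045454 = 526363166, q_5 = 16·1423338 + 88843 = 22862251 → 526363166/22862251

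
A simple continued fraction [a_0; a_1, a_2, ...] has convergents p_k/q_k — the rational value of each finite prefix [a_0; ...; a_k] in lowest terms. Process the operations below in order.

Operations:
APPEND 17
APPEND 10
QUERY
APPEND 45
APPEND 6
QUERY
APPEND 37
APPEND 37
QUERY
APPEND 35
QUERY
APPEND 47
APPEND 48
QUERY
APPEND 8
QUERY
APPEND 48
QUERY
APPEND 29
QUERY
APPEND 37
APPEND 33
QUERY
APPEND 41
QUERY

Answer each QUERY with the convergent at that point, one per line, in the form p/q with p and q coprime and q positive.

APPEND 17: p_0 = 17·1 + 0 = 17, q_0 = 17·0 + 1 = 1 → 17/1
APPEND 10: p_1 = 10·17 + 1 = 171, q_1 = 10·1 + 0 = 10 → 171/10
APPEND 45: p_2 = 45·171 + 17 = 7712, q_2 = 45·10 + 1 = 451 → 7712/451
APPEND 6: p_3 = 6·7712 + 171 = 46443, q_3 = 6·451 + 10 = 2716 → 46443/2716
APPEND 37: p_4 = 37·46443 + 7712 = 1726103, q_4 = 37·2716 + 451 = 100943 → 1726103/100943
APPEND 37: p_5 = 37·1726103 + 46443 = 63912254, q_5 = 37·100943 + 2716 = 3737607 → 63912254/3737607
APPEND 35: p_6 = 35·63912254 + 1726103 = 2238654993, q_6 = 35·3737607 + 100943 = 130917188 → 2238654993/130917188
APPEND 47: p_7 = 47·2238654993 + 63912254 = 105280696925, q_7 = 47·130917188 + 3737607 = 6156845443 → 105280696925/6156845443
APPEND 48: p_8 = 48·105280696925 + 2238654993 = 5055712107393, q_8 = 48·6156845443 + 130917188 = 295659498452 → 5055712107393/295659498452
APPEND 8: p_9 = 8·5055712107393 + 105280696925 = 40550977556069, q_9 = 8·295659498452 + 6156845443 = 2371432833059 → 40550977556069/2371432833059
APPEND 48: p_10 = 48·40550977556069 + 5055712107393 = 1951502634798705, q_10 = 48·2371432833059 + 295659498452 = 114124435485284 → 1951502634798705/114124435485284
APPEND 29: p_11 = 29·1951502634798705 + 40550977556069 = 56634127386718514, q_11 = 29·114124435485284 + 2371432833059 = 3311980061906295 → 56634127386718514/3311980061906295
APPEND 37: p_12 = 37·56634127386718514 + 1951502634798705 = 2097414215943383723, q_12 = 37·3311980061906295 + 114124435485284 = 122657386726018199 → 2097414215943383723/122657386726018199
APPEND 33: p_13 = 33·2097414215943383723 + 56634127386718514 = 69271303253518381373, q_13 = 33·122657386726018199 + 3311980061906295 = 4051005742020506862 → 69271303253518381373/4051005742020506862
APPEND 41: p_14 = 41·69271303253518381373 + 2097414215943383723 = 2842220847610197020016, q_14 = 41·4051005742020506862 + 122657386726018199 = 166213892809566799541 → 2842220847610197020016/166213892809566799541

171/10
46443/2716
63912254/3737607
2238654993/130917188
5055712107393/295659498452
40550977556069/2371432833059
1951502634798705/114124435485284
56634127386718514/3311980061906295
69271303253518381373/4051005742020506862
2842220847610197020016/166213892809566799541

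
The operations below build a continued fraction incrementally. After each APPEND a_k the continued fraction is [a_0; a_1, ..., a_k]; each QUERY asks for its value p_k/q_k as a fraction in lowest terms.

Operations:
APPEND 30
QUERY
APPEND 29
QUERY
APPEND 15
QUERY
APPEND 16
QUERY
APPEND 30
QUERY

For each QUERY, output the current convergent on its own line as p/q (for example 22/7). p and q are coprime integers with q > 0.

APPEND 30: p_0 = 30·1 + 0 = 30, q_0 = 30·0 + 1 = 1 → 30/1
APPEND 29: p_1 = 29·30 + 1 = 871, q_1 = 29·1 + 0 = 29 → 871/29
APPEND 15: p_2 = 15·871 + 30 = 13095, q_2 = 15·29 + 1 = 436 → 13095/436
APPEND 16: p_3 = 16·13095 + 871 = 210391, q_3 = 16·436 + 29 = 7005 → 210391/7005
APPEND 30: p_4 = 30·210391 + 13095 = 6324825, q_4 = 30·7005 + 436 = 210586 → 6324825/210586

30/1
871/29
13095/436
210391/7005
6324825/210586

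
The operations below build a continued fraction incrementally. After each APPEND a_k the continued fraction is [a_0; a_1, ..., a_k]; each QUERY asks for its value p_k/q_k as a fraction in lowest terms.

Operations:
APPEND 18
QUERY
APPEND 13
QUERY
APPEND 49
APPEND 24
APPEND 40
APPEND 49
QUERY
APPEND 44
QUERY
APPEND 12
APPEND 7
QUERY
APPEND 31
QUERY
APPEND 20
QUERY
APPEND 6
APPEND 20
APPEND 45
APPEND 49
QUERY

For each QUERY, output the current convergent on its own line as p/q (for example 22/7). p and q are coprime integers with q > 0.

APPEND 18: p_0 = 18·1 + 0 = 18, q_0 = 18·0 + 1 = 1 → 18/1
APPEND 13: p_1 = 13·18 + 1 = 235, q_1 = 13·1 + 0 = 13 → 235/13
APPEND 49: p_2 = 49·235 + 18 = 11533, q_2 = 49·13 + 1 = 638 → 11533/638
APPEND 24: p_3 = 24·11533 + 235 = 277027, q_3 = 24·638 + 13 = 15325 → 277027/15325
APPEND 40: p_4 = 40·277027 + 11533 = 11092613, q_4 = 40·15325 + 638 = 613638 → 11092613/613638
APPEND 49: p_5 = 49·11092613 + 277027 = 543815064, q_5 = 49·613638 + 15325 = 30083587 → 543815064/30083587
APPEND 44: p_6 = 44·543815064 + 11092613 = 23938955429, q_6 = 44·30083587 + 613638 = 1324291466 → 23938955429/1324291466
APPEND 12: p_7 = 12·23938955429 + 543815064 = 287811280212, q_7 = 12·1324291466 + 30083587 = 15921581179 → 287811280212/15921581179
APPEND 7: p_8 = 7·287811280212 + 23938955429 = 2038617916913, q_8 = 7·15921581179 + 1324291466 = 112775359719 → 2038617916913/112775359719
APPEND 31: p_9 = 31·2038617916913 + 287811280212 = 63484966704515, q_9 = 31·112775359719 + 15921581179 = 3511957732468 → 63484966704515/3511957732468
APPEND 20: p_10 = 20·63484966704515 + 2038617916913 = 1271737952007213, q_10 = 20·3511957732468 + 112775359719 = 70351930009079 → 1271737952007213/70351930009079
APPEND 6: p_11 = 6·1271737952007213 + 63484966704515 = 7693912678747793, q_11 = 6·70351930009079 + 3511957732468 = 425623537786942 → 7693912678747793/425623537786942
APPEND 20: p_12 = 20·7693912678747793 + 1271737952007213 = 155149991526963073, q_12 = 20·425623537786942 + 70351930009079 = 8582822685747919 → 155149991526963073/8582822685747919
APPEND 45: p_13 = 45·155149991526963073 + 7693912678747793 = 6989443531392086078, q_13 = 45·8582822685747919 + 425623537786942 = 386652644396443297 → 6989443531392086078/386652644396443297
APPEND 49: p_14 = 49·6989443531392086078 + 155149991526963073 = 342637883029739180895, q_14 = 49·386652644396443297 + 8582822685747919 = 18954562398111469472 → 342637883029739180895/18954562398111469472

18/1
235/13
543815064/30083587
23938955429/1324291466
2038617916913/112775359719
63484966704515/3511957732468
1271737952007213/70351930009079
342637883029739180895/18954562398111469472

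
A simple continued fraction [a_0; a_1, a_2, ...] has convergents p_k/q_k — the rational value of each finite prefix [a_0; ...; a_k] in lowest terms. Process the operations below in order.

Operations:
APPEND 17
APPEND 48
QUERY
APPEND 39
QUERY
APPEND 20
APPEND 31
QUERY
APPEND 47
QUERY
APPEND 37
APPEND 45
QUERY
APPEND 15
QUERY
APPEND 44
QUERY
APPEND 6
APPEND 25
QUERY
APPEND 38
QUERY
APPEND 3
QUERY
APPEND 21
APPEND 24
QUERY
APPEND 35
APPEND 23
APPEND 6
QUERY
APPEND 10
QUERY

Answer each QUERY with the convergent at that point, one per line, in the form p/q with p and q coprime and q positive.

817/48
31880/1873
19822807/1164621
932310346/54774695
1554121062751/91307049815
23346331246874/1371633575561
1028792695925207/60443184374499
155931355365878107/9161211679938374
5931587606410166182/348490074577480767
17950694174596376653/1054631435412380675
9207458660725014198133/540952636673111779283
44902753703364481995655248/2638107202515062485904431
456457555325990458883993263/26817597252564172415070074

APPEND 17: p_0 = 17·1 + 0 = 17, q_0 = 17·0 + 1 = 1 → 17/1
APPEND 48: p_1 = 48·17 + 1 = 817, q_1 = 48·1 + 0 = 48 → 817/48
APPEND 39: p_2 = 39·817 + 17 = 31880, q_2 = 39·48 + 1 = 1873 → 31880/1873
APPEND 20: p_3 = 20·31880 + 817 = 638417, q_3 = 20·1873 + 48 = 37508 → 638417/37508
APPEND 31: p_4 = 31·638417 + 31880 = 19822807, q_4 = 31·37508 + 1873 = 1164621 → 19822807/1164621
APPEND 47: p_5 = 47·19822807 + 638417 = 932310346, q_5 = 47·1164621 + 37508 = 54774695 → 932310346/54774695
APPEND 37: p_6 = 37·932310346 + 19822807 = 34515305609, q_6 = 37·54774695 + 1164621 = 2027828336 → 34515305609/2027828336
APPEND 45: p_7 = 45·34515305609 + 932310346 = 1554121062751, q_7 = 45·2027828336 + 54774695 = 91307049815 → 1554121062751/91307049815
APPEND 15: p_8 = 15·1554121062751 + 34515305609 = 23346331246874, q_8 = 15·91307049815 + 2027828336 = 1371633575561 → 23346331246874/1371633575561
APPEND 44: p_9 = 44·23346331246874 + 1554121062751 = 1028792695925207, q_9 = 44·1371633575561 + 91307049815 = 60443184374499 → 1028792695925207/60443184374499
APPEND 6: p_10 = 6·1028792695925207 + 23346331246874 = 6196102506798116, q_10 = 6·60443184374499 + 1371633575561 = 364030739822555 → 6196102506798116/364030739822555
APPEND 25: p_11 = 25·6196102506798116 + 1028792695925207 = 155931355365878107, q_11 = 25·364030739822555 + 60443184374499 = 9161211679938374 → 155931355365878107/9161211679938374
APPEND 38: p_12 = 38·155931355365878107 + 6196102506798116 = 5931587606410166182, q_12 = 38·9161211679938374 + 364030739822555 = 348490074577480767 → 5931587606410166182/348490074577480767
APPEND 3: p_13 = 3·5931587606410166182 + 155931355365878107 = 17950694174596376653, q_13 = 3·348490074577480767 + 9161211679938374 = 1054631435412380675 → 17950694174596376653/1054631435412380675
APPEND 21: p_14 = 21·17950694174596376653 + 5931587606410166182 = 382896165272934075895, q_14 = 21·1054631435412380675 + 348490074577480767 = 22495750218237474942 → 382896165272934075895/22495750218237474942
APPEND 24: p_15 = 24·382896165272934075895 + 17950694174596376653 = 9207458660725014198133, q_15 = 24·22495750218237474942 + 1054631435412380675 = 540952636673111779283 → 9207458660725014198133/540952636673111779283
APPEND 35: p_16 = 35·9207458660725014198133 + 382896165272934075895 = 322643949290648431010550, q_16 = 35·540952636673111779283 + 22495750218237474942 = 18955838033777149749847 → 322643949290648431010550/18955838033777149749847
APPEND 23: p_17 = 23·322643949290648431010550 + 9207458660725014198133 = 7430018292345638927440783, q_17 = 23·18955838033777149749847 + 540952636673111779283 = 436525227413547556025764 → 7430018292345638927440783/436525227413547556025764
APPEND 6: p_18 = 6·7430018292345638927440783 + 322643949290648431010550 = 44902753703364481995655248, q_18 = 6·436525227413547556025764 + 18955838033777149749847 = 2638107202515062485904431 → 44902753703364481995655248/2638107202515062485904431
APPEND 10: p_19 = 10·44902753703364481995655248 + 7430018292345638927440783 = 456457555325990458883993263, q_19 = 10·2638107202515062485904431 + 436525227413547556025764 = 26817597252564172415070074 → 456457555325990458883993263/26817597252564172415070074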